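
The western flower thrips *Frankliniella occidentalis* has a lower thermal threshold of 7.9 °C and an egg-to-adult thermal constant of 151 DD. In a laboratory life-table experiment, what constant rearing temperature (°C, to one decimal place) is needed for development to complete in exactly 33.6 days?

Required daily accumulation = 151 / 33.6 = 4.494 DD/day.
T = T_base + 4.494 = 7.9 + 4.494 = 12.394 ≈ 12.4 °C.

12.4 °C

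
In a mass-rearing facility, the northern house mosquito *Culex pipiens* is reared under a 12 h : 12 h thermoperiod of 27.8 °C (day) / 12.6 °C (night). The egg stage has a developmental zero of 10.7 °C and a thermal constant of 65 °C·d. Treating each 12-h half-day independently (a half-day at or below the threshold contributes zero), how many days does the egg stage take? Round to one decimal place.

6.8 days

Day half: max(0, 27.8 − 10.7) × 0.5 = 17.1 × 0.5 = 8.55 DD.
Night half: max(0, 12.6 − 10.7) × 0.5 = 1.9 × 0.5 = 0.95 DD.
Per 24 h: 9.50 DD/day.
Duration = 65 / 9.50 = 6.842 ≈ 6.8 days.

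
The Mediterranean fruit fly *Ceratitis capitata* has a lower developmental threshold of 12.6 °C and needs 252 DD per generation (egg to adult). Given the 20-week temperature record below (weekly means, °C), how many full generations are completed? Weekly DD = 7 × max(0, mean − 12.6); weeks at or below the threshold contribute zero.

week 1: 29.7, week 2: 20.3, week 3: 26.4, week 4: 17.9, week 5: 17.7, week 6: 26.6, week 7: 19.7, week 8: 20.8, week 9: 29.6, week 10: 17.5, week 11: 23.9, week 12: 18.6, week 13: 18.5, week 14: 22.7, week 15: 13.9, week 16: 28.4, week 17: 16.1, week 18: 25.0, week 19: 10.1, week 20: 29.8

5 generations

Weekly DD (7 × max(0, T̄ − 12.6)): 119.7, 53.9, 96.6, 37.1, 35.7, 98.0, 49.7, 57.4, 119.0, 34.3, 79.1, 42.0, 41.3, 70.7, 9.1, 110.6, 24.5, 86.8, 0.0, 120.4.
Season total = 1285.9 DD.
Complete generations = ⌊1285.9 / 252⌋ = 5.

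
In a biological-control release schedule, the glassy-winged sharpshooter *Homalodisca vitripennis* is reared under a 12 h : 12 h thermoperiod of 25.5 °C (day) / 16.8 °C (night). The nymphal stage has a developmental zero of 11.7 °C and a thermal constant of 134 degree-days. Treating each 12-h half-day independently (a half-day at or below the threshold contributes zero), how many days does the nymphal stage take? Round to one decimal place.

14.2 days

Day half: max(0, 25.5 − 11.7) × 0.5 = 13.8 × 0.5 = 6.90 DD.
Night half: max(0, 16.8 − 11.7) × 0.5 = 5.1 × 0.5 = 2.55 DD.
Per 24 h: 9.45 DD/day.
Duration = 134 / 9.45 = 14.180 ≈ 14.2 days.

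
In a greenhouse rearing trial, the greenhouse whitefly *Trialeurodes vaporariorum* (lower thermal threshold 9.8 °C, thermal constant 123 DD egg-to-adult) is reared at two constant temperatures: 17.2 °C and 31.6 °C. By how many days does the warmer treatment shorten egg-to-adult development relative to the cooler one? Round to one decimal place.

11.0 days

At 17.2 °C: 123 / (17.2 − 9.8) = 123 / 7.4 = 16.622 d.
At 31.6 °C: 123 / (31.6 − 9.8) = 123 / 21.8 = 5.642 d.
Difference = |16.622 − 5.642| = 10.979 ≈ 11.0 days.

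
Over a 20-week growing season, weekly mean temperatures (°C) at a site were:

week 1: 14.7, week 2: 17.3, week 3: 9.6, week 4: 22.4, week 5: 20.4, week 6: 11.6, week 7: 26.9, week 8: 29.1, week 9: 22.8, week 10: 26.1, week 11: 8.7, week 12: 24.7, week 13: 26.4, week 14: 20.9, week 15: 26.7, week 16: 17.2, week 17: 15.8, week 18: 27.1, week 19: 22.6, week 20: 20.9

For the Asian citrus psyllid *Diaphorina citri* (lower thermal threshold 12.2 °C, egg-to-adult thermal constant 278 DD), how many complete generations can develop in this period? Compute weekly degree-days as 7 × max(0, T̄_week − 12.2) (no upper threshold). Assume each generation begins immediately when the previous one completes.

Weekly DD (7 × max(0, T̄ − 12.2)): 17.5, 35.7, 0.0, 71.4, 57.4, 0.0, 102.9, 118.3, 74.2, 97.3, 0.0, 87.5, 99.4, 60.9, 101.5, 35.0, 25.2, 104.3, 72.8, 60.9.
Season total = 1222.2 DD.
Complete generations = ⌊1222.2 / 278⌋ = 4.

4 generations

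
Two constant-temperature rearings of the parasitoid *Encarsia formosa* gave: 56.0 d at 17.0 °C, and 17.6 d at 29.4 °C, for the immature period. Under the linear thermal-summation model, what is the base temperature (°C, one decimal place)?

11.3 °C

Equal thermal constants: D₁(T₁ − T_b) = D₂(T₂ − T_b).
56.0·(17.0 − T_b) = 17.6·(29.4 − T_b)
T_b = (56.0·17.0 − 17.6·29.4) / (56.0 − 17.6) = 434.56 / 38.4 = 11.317 °C ≈ 11.3 °C.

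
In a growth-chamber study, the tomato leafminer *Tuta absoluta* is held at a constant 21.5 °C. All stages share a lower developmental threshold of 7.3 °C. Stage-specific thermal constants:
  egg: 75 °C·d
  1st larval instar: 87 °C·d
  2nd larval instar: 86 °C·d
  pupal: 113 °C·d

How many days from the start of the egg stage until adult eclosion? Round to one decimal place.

25.4 days

Daily accumulation at 21.5 °C = 21.5 − 7.3 = 14.2 DD/day.
Total K = 75 + 87 + 86 + 113 = 361 DD.
Total duration = 361 / 14.2 = 25.423 ≈ 25.4 days.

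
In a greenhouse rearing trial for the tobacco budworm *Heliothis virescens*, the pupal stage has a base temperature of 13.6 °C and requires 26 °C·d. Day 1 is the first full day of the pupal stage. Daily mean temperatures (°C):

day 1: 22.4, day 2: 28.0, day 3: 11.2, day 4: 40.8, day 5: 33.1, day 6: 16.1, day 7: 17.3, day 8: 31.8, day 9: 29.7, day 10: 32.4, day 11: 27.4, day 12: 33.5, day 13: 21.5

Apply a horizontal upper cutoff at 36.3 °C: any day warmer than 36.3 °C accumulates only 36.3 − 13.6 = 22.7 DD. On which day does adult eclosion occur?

Daily DD above 13.6 °C (capped at 22.7): 8.8, 14.4, 0.0, 22.7, 19.5, 2.5, 3.7, 18.2, 16.1, 18.8, 13.8, 19.9, 7.9.
Cumulative: 8.8, 23.2, 23.2, 45.9, 65.4, 67.9, 71.6, 89.8, 105.9, 124.7, 138.5, 158.4, 166.3.
The total first reaches 26 DD on day 4.

day 4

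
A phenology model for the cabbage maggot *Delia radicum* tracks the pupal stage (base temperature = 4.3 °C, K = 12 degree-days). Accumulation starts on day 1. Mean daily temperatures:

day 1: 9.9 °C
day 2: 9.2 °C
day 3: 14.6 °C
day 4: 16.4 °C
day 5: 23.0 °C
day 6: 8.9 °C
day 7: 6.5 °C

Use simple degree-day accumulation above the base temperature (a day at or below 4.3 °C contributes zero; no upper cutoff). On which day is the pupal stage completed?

day 3

Daily DD above 4.3 °C: 5.6, 4.9, 10.3, 12.1, 18.7, 4.6, 2.2.
Cumulative: 5.6, 10.5, 20.8, 32.9, 51.6, 56.2, 58.4.
The total first reaches 12 DD on day 3.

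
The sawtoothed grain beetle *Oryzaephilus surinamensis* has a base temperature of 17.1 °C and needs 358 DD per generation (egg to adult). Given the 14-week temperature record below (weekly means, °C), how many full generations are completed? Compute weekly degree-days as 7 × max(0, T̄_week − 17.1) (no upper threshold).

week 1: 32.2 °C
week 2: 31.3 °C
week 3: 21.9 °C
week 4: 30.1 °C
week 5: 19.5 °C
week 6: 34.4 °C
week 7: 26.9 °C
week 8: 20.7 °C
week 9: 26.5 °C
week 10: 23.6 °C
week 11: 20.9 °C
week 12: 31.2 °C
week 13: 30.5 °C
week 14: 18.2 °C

2 generations

Weekly DD (7 × max(0, T̄ − 17.1)): 105.7, 99.4, 33.6, 91.0, 16.8, 121.1, 68.6, 25.2, 65.8, 45.5, 26.6, 98.7, 93.8, 7.7.
Season total = 899.5 DD.
Complete generations = ⌊899.5 / 358⌋ = 2.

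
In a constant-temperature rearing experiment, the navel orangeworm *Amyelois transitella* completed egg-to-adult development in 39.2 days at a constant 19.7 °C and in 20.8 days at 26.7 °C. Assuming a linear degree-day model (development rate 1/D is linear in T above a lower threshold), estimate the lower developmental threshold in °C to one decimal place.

11.8 °C

Under the model K = D·(T − T_b), so D₁·(T₁ − T_b) = D₂·(T₂ − T_b).
39.2·(19.7 − T_b) = 20.8·(26.7 − T_b)
T_b = (39.2·19.7 − 20.8·26.7) / (39.2 − 20.8) = 216.88 / 18.4 = 11.787 °C ≈ 11.8 °C.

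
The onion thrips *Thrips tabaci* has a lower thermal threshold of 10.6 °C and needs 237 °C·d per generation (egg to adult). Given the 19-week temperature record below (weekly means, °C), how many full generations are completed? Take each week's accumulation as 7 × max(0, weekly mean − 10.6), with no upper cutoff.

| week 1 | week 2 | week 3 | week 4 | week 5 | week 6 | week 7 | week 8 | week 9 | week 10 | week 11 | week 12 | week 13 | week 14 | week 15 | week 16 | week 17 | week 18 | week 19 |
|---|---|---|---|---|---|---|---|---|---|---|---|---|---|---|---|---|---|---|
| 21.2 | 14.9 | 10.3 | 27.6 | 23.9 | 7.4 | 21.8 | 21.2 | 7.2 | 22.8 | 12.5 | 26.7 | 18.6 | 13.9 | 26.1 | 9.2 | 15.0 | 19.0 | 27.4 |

Weekly DD (7 × max(0, T̄ − 10.6)): 74.2, 30.1, 0.0, 119.0, 93.1, 0.0, 78.4, 74.2, 0.0, 85.4, 13.3, 112.7, 56.0, 23.1, 108.5, 0.0, 30.8, 58.8, 117.6.
Season total = 1075.2 DD.
Complete generations = ⌊1075.2 / 237⌋ = 4.

4 generations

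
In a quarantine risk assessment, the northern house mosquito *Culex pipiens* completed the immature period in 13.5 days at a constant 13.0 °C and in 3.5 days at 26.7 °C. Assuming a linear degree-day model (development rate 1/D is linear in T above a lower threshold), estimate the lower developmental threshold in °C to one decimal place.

8.2 °C

Linear rate model ⇒ the product D·(T − T_b) is constant across temperatures.
13.5·(13.0 − T_b) = 3.5·(26.7 − T_b)
T_b = (13.5·13.0 − 3.5·26.7) / (13.5 − 3.5) = 82.05 / 10.0 = 8.205 °C ≈ 8.2 °C.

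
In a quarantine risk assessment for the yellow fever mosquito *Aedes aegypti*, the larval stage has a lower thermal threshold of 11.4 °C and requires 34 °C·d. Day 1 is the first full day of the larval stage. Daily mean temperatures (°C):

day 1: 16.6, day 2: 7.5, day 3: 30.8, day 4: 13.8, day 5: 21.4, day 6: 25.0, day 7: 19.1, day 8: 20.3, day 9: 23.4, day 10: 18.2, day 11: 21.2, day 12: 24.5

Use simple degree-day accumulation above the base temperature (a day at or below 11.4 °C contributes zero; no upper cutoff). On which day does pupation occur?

day 5

Daily DD above 11.4 °C: 5.2, 0.0, 19.4, 2.4, 10.0, 13.6, 7.7, 8.9, 12.0, 6.8, 9.8, 13.1.
Cumulative: 5.2, 5.2, 24.6, 27.0, 37.0, 50.6, 58.3, 67.2, 79.2, 86.0, 95.8, 108.9.
The total first reaches 34 DD on day 5.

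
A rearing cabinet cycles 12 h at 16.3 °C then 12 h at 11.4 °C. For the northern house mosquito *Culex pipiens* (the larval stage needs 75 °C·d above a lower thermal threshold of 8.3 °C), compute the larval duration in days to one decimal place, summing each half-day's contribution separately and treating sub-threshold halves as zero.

13.5 days

Day half: max(0, 16.3 − 8.3) × 0.5 = 8.0 × 0.5 = 4.00 DD.
Night half: max(0, 11.4 − 8.3) × 0.5 = 3.1 × 0.5 = 1.55 DD.
Per 24 h: 5.55 DD/day.
Duration = 75 / 5.55 = 13.514 ≈ 13.5 days.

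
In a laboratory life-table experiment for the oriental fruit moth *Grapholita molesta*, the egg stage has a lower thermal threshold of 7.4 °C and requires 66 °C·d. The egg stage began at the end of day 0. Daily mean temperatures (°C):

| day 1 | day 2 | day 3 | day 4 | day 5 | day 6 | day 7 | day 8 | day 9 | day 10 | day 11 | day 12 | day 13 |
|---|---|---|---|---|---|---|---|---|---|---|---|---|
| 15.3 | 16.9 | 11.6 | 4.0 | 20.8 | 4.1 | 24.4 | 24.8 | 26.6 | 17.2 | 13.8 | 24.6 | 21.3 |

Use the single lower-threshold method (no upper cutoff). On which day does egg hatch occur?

Daily DD above 7.4 °C: 7.9, 9.5, 4.2, 0.0, 13.4, 0.0, 17.0, 17.4, 19.2, 9.8, 6.4, 17.2, 13.9.
Cumulative: 7.9, 17.4, 21.6, 21.6, 35.0, 35.0, 52.0, 69.4, 88.6, 98.4, 104.8, 122.0, 135.9.
The total first reaches 66 DD on day 8.

day 8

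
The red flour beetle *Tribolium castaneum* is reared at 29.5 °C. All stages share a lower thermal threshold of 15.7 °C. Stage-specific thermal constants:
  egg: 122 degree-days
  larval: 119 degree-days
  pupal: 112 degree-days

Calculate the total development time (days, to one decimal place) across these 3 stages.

Daily accumulation at 29.5 °C = 29.5 − 15.7 = 13.8 DD/day.
Total K = 122 + 119 + 112 = 353 DD.
Total duration = 353 / 13.8 = 25.580 ≈ 25.6 days.

25.6 days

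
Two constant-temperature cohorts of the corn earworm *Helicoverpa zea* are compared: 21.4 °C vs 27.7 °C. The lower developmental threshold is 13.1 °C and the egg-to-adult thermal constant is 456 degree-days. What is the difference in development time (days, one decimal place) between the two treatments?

At 21.4 °C: 456 / (21.4 − 13.1) = 456 / 8.3 = 54.940 d.
At 27.7 °C: 456 / (27.7 − 13.1) = 456 / 14.6 = 31.233 d.
Difference = |54.940 − 31.233| = 23.707 ≈ 23.7 days.

23.7 days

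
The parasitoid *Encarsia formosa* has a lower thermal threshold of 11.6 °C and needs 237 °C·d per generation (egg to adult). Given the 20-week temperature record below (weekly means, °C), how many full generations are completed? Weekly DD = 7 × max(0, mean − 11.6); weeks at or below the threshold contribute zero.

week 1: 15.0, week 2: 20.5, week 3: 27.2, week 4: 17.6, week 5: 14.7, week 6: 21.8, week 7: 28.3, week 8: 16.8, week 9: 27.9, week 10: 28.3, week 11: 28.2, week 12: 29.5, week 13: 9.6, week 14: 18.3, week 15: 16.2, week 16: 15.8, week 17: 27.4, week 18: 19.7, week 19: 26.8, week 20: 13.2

5 generations

Weekly DD (7 × max(0, T̄ − 11.6)): 23.8, 62.3, 109.2, 42.0, 21.7, 71.4, 116.9, 36.4, 114.1, 116.9, 116.2, 125.3, 0.0, 46.9, 32.2, 29.4, 110.6, 56.7, 106.4, 11.2.
Season total = 1349.6 DD.
Complete generations = ⌊1349.6 / 237⌋ = 5.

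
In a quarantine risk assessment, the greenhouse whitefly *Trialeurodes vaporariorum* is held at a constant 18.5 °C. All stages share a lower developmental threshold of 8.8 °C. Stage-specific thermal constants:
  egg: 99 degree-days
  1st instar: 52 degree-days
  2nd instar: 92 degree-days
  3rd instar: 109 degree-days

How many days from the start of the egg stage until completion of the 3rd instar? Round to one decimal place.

Daily accumulation at 18.5 °C = 18.5 − 8.8 = 9.7 DD/day.
Total K = 99 + 52 + 92 + 109 = 352 DD.
Total duration = 352 / 9.7 = 36.289 ≈ 36.3 days.

36.3 days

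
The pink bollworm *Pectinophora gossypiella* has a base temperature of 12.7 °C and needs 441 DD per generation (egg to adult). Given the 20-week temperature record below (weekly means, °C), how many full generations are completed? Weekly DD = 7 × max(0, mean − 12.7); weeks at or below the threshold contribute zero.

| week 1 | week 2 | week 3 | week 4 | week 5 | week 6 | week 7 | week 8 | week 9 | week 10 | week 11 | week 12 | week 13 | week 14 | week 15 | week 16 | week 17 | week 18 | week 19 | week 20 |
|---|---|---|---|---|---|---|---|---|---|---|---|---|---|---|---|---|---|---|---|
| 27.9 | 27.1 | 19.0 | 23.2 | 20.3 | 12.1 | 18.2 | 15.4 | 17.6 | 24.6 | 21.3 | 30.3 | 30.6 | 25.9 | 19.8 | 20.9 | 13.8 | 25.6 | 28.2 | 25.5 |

Weekly DD (7 × max(0, T̄ − 12.7)): 106.4, 100.8, 44.1, 73.5, 53.2, 0.0, 38.5, 18.9, 34.3, 83.3, 60.2, 123.2, 125.3, 92.4, 49.7, 57.4, 7.7, 90.3, 108.5, 89.6.
Season total = 1357.3 DD.
Complete generations = ⌊1357.3 / 441⌋ = 3.

3 generations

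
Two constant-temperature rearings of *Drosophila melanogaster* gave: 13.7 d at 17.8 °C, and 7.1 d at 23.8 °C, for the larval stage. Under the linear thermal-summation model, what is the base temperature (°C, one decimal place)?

11.3 °C

Linear rate model ⇒ the product D·(T − T_b) is constant across temperatures.
13.7·(17.8 − T_b) = 7.1·(23.8 − T_b)
T_b = (13.7·17.8 − 7.1·23.8) / (13.7 − 7.1) = 74.88 / 6.6 = 11.345 °C ≈ 11.3 °C.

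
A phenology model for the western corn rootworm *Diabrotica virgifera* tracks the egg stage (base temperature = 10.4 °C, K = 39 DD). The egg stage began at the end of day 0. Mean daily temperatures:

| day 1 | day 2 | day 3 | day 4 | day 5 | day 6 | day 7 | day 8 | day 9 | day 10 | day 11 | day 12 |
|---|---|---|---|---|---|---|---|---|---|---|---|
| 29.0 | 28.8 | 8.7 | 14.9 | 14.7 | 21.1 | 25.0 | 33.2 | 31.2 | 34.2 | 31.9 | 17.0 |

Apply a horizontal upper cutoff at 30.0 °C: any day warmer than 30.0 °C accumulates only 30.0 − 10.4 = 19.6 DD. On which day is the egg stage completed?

Daily DD above 10.4 °C (capped at 19.6): 18.6, 18.4, 0.0, 4.5, 4.3, 10.7, 14.6, 19.6, 19.6, 19.6, 19.6, 6.6.
Cumulative: 18.6, 37.0, 37.0, 41.5, 45.8, 56.5, 71.1, 90.7, 110.3, 129.9, 149.5, 156.1.
The total first reaches 39 DD on day 4.

day 4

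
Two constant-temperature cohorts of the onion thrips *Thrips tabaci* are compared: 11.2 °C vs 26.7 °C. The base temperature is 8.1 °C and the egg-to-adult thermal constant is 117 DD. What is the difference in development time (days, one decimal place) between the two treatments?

At 11.2 °C: 117 / (11.2 − 8.1) = 117 / 3.1 = 37.742 d.
At 26.7 °C: 117 / (26.7 − 8.1) = 117 / 18.6 = 6.290 d.
Difference = |37.742 − 6.290| = 31.452 ≈ 31.5 days.

31.5 days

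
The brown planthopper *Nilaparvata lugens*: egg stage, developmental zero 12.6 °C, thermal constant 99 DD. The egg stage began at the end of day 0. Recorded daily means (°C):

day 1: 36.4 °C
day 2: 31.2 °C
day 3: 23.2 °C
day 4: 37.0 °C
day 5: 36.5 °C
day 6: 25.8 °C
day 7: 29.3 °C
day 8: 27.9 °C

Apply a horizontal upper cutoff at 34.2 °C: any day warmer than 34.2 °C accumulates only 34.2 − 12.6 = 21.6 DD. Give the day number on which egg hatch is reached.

Daily DD above 12.6 °C (capped at 21.6): 21.6, 18.6, 10.6, 21.6, 21.6, 13.2, 16.7, 15.3.
Cumulative: 21.6, 40.2, 50.8, 72.4, 94.0, 107.2, 123.9, 139.2.
The total first reaches 99 DD on day 6.

day 6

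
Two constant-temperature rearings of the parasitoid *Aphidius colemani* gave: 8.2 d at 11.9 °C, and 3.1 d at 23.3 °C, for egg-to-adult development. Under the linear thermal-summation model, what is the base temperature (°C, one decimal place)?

Under the model K = D·(T − T_b), so D₁·(T₁ − T_b) = D₂·(T₂ − T_b).
8.2·(11.9 − T_b) = 3.1·(23.3 − T_b)
T_b = (8.2·11.9 − 3.1·23.3) / (8.2 − 3.1) = 25.35 / 5.1 = 4.971 °C ≈ 5.0 °C.

5.0 °C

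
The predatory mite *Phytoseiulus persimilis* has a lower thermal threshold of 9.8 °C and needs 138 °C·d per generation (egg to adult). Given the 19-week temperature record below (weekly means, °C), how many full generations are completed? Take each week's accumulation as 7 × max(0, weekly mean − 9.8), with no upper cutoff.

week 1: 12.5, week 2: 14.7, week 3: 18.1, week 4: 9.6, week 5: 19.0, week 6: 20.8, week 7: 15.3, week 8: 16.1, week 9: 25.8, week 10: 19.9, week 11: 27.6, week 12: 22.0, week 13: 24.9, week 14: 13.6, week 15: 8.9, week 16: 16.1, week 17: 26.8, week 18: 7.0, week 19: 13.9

7 generations

Weekly DD (7 × max(0, T̄ − 9.8)): 18.9, 34.3, 58.1, 0.0, 64.4, 77.0, 38.5, 44.1, 112.0, 70.7, 124.6, 85.4, 105.7, 26.6, 0.0, 44.1, 119.0, 0.0, 28.7.
Season total = 1052.1 DD.
Complete generations = ⌊1052.1 / 138⌋ = 7.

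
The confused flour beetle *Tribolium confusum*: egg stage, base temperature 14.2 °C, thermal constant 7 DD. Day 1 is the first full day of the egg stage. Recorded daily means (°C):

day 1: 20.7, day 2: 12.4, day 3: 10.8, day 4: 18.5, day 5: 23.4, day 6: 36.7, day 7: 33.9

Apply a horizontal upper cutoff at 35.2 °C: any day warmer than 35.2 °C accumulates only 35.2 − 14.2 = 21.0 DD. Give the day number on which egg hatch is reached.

Daily DD above 14.2 °C (capped at 21.0): 6.5, 0.0, 0.0, 4.3, 9.2, 21.0, 19.7.
Cumulative: 6.5, 6.5, 6.5, 10.8, 20.0, 41.0, 60.7.
The total first reaches 7 DD on day 4.

day 4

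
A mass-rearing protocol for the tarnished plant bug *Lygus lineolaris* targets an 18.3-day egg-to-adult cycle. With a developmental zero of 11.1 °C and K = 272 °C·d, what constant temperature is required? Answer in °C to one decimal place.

Required daily accumulation = 272 / 18.3 = 14.863 DD/day.
T = T_base + 14.863 = 11.1 + 14.863 = 25.963 ≈ 26.0 °C.

26.0 °C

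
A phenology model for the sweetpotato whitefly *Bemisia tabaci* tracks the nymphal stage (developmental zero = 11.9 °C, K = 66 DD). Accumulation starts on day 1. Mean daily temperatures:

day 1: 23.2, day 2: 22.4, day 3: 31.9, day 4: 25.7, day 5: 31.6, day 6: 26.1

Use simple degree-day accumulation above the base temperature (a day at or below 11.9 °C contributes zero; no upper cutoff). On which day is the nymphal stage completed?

day 5

Daily DD above 11.9 °C: 11.3, 10.5, 20.0, 13.8, 19.7, 14.2.
Cumulative: 11.3, 21.8, 41.8, 55.6, 75.3, 89.5.
The total first reaches 66 DD on day 5.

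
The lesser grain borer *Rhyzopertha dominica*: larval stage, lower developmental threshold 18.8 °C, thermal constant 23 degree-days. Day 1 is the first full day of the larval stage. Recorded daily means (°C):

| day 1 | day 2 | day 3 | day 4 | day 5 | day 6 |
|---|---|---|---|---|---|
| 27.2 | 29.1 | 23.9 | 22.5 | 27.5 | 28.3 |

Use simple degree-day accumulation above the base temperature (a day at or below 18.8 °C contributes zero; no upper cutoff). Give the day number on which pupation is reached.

day 3

Daily DD above 18.8 °C: 8.4, 10.3, 5.1, 3.7, 8.7, 9.5.
Cumulative: 8.4, 18.7, 23.8, 27.5, 36.2, 45.7.
The total first reaches 23 DD on day 3.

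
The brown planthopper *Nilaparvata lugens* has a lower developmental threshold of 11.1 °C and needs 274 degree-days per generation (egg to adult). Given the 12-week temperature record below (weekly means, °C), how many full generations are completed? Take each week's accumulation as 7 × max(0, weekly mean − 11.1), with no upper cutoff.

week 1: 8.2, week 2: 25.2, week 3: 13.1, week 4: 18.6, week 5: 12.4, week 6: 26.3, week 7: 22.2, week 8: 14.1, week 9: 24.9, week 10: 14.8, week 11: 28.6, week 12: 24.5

2 generations

Weekly DD (7 × max(0, T̄ − 11.1)): 0.0, 98.7, 14.0, 52.5, 9.1, 106.4, 77.7, 21.0, 96.6, 25.9, 122.5, 93.8.
Season total = 718.2 DD.
Complete generations = ⌊718.2 / 274⌋ = 2.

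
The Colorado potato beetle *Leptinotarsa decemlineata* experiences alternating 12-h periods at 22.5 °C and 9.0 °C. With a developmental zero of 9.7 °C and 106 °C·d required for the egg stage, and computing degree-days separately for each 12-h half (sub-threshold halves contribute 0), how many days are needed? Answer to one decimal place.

Day half: max(0, 22.5 − 9.7) × 0.5 = 12.8 × 0.5 = 6.40 DD.
Night half: max(0, 9.0 − 9.7) × 0.5 = 0.0 × 0.5 = 0.00 DD.
Per 24 h: 6.40 DD/day.
Duration = 106 / 6.40 = 16.562 ≈ 16.6 days.

16.6 days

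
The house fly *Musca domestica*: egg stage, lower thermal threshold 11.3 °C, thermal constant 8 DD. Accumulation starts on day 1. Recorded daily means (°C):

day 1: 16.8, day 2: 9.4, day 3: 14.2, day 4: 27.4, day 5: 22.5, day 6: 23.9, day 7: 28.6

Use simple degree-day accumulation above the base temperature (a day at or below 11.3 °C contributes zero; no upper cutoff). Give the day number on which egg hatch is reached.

Daily DD above 11.3 °C: 5.5, 0.0, 2.9, 16.1, 11.2, 12.6, 17.3.
Cumulative: 5.5, 5.5, 8.4, 24.5, 35.7, 48.3, 65.6.
The total first reaches 8 DD on day 3.

day 3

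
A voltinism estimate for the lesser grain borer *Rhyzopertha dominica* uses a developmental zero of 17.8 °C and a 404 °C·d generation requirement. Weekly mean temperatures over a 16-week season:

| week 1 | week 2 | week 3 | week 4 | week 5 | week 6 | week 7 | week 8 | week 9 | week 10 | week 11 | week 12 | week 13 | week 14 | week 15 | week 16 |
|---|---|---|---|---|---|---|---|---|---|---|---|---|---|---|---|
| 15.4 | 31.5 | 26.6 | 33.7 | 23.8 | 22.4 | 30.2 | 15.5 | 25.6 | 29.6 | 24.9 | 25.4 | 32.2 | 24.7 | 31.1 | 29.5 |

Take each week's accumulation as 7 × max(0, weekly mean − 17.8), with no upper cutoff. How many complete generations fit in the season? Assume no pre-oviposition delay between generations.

Weekly DD (7 × max(0, T̄ − 17.8)): 0.0, 95.9, 61.6, 111.3, 42.0, 32.2, 86.8, 0.0, 54.6, 82.6, 49.7, 53.2, 100.8, 48.3, 93.1, 81.9.
Season total = 994.0 DD.
Complete generations = ⌊994.0 / 404⌋ = 2.

2 generations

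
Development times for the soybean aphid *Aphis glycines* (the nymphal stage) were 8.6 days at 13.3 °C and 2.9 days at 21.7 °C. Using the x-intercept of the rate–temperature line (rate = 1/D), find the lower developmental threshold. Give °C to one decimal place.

Linear rate model ⇒ the product D·(T − T_b) is constant across temperatures.
8.6·(13.3 − T_b) = 2.9·(21.7 − T_b)
T_b = (8.6·13.3 − 2.9·21.7) / (8.6 − 2.9) = 51.45 / 5.7 = 9.026 °C ≈ 9.0 °C.

9.0 °C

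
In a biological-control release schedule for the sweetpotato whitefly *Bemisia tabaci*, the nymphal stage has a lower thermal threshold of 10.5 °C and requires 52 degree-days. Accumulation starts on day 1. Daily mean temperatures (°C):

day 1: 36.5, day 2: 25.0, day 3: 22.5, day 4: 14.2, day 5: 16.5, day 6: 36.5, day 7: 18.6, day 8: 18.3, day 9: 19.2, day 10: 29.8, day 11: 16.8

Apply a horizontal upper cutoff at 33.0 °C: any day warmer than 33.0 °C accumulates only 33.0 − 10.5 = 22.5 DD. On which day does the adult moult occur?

Daily DD above 10.5 °C (capped at 22.5): 22.5, 14.5, 12.0, 3.7, 6.0, 22.5, 8.1, 7.8, 8.7, 19.3, 6.3.
Cumulative: 22.5, 37.0, 49.0, 52.7, 58.7, 81.2, 89.3, 97.1, 105.8, 125.1, 131.4.
The total first reaches 52 DD on day 4.

day 4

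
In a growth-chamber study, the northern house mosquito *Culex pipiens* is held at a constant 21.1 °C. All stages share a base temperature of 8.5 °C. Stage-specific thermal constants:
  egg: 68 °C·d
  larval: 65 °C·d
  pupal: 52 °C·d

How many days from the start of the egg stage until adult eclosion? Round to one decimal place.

Daily accumulation at 21.1 °C = 21.1 − 8.5 = 12.6 DD/day.
Total K = 68 + 65 + 52 = 185 DD.
Total duration = 185 / 12.6 = 14.683 ≈ 14.7 days.

14.7 days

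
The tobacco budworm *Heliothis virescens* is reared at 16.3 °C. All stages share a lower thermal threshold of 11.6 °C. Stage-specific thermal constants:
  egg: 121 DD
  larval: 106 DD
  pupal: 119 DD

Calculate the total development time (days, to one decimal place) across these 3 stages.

73.6 days

Daily accumulation at 16.3 °C = 16.3 − 11.6 = 4.7 DD/day.
Total K = 121 + 106 + 119 = 346 DD.
Total duration = 346 / 4.7 = 73.617 ≈ 73.6 days.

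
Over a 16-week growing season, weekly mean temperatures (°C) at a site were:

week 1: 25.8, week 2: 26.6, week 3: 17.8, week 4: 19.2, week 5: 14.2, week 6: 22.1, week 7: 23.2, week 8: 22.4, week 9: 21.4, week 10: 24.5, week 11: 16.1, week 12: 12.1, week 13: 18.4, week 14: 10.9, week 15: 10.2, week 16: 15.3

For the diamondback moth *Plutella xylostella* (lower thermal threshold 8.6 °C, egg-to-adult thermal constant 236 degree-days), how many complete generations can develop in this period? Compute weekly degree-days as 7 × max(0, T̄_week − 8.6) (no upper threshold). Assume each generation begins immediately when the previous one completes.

Weekly DD (7 × max(0, T̄ − 8.6)): 120.4, 126.0, 64.4, 74.2, 39.2, 94.5, 102.2, 96.6, 89.6, 111.3, 52.5, 24.5, 68.6, 16.1, 11.2, 46.9.
Season total = 1138.2 DD.
Complete generations = ⌊1138.2 / 236⌋ = 4.

4 generations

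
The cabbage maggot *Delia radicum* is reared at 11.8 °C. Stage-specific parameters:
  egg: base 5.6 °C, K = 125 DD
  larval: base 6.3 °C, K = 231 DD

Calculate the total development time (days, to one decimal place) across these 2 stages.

62.2 days

egg: 125 / (11.8 − 5.6) = 125 / 6.2 = 20.161 d.
larval: 231 / (11.8 − 6.3) = 231 / 5.5 = 42.000 d.
Sum = 62.161 ≈ 62.2 days.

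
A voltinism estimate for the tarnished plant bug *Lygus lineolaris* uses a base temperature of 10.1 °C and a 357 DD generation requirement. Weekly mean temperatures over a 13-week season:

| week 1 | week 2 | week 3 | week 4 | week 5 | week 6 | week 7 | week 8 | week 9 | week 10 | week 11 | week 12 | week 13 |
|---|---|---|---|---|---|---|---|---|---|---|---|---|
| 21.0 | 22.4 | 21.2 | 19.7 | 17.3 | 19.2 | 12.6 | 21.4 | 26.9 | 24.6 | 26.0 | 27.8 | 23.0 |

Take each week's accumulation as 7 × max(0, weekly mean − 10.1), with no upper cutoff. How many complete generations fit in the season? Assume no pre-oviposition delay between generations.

2 generations

Weekly DD (7 × max(0, T̄ − 10.1)): 76.3, 86.1, 77.7, 67.2, 50.4, 63.7, 17.5, 79.1, 117.6, 101.5, 111.3, 123.9, 90.3.
Season total = 1062.6 DD.
Complete generations = ⌊1062.6 / 357⌋ = 2.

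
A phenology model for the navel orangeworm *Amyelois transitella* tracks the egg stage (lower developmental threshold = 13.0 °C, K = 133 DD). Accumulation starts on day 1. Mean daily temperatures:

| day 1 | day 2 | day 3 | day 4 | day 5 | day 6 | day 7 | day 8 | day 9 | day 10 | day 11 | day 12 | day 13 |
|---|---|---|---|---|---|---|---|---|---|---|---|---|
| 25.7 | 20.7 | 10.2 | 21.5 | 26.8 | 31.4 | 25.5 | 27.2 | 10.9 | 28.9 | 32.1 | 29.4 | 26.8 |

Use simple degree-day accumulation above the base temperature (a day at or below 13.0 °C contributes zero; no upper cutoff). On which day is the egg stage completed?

day 12

Daily DD above 13.0 °C: 12.7, 7.7, 0.0, 8.5, 13.8, 18.4, 12.5, 14.2, 0.0, 15.9, 19.1, 16.4, 13.8.
Cumulative: 12.7, 20.4, 20.4, 28.9, 42.7, 61.1, 73.6, 87.8, 87.8, 103.7, 122.8, 139.2, 153.0.
The total first reaches 133 DD on day 12.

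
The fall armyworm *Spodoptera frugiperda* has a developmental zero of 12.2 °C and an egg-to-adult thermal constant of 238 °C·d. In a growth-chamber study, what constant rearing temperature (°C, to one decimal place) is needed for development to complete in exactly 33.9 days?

19.2 °C

Required daily accumulation = 238 / 33.9 = 7.021 DD/day.
T = T_base + 7.021 = 12.2 + 7.021 = 19.221 ≈ 19.2 °C.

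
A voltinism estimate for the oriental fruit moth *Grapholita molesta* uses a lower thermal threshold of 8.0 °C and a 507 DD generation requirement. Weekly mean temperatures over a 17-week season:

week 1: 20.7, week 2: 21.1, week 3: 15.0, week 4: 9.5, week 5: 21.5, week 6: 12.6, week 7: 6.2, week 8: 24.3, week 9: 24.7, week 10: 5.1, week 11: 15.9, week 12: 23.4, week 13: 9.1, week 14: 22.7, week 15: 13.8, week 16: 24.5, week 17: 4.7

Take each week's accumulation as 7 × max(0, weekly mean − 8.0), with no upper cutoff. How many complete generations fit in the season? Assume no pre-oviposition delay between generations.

2 generations

Weekly DD (7 × max(0, T̄ − 8.0)): 88.9, 91.7, 49.0, 10.5, 94.5, 32.2, 0.0, 114.1, 116.9, 0.0, 55.3, 107.8, 7.7, 102.9, 40.6, 115.5, 0.0.
Season total = 1027.6 DD.
Complete generations = ⌊1027.6 / 507⌋ = 2.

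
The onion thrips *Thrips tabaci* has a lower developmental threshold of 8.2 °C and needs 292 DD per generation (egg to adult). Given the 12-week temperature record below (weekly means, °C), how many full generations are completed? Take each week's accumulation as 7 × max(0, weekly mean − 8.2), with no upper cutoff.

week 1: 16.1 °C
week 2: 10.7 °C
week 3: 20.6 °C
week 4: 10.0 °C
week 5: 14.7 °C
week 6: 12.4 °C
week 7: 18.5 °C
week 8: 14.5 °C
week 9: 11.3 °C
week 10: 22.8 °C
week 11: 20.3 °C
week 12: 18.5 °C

2 generations

Weekly DD (7 × max(0, T̄ − 8.2)): 55.3, 17.5, 86.8, 12.6, 45.5, 29.4, 72.1, 44.1, 21.7, 102.2, 84.7, 72.1.
Season total = 644.0 DD.
Complete generations = ⌊644.0 / 292⌋ = 2.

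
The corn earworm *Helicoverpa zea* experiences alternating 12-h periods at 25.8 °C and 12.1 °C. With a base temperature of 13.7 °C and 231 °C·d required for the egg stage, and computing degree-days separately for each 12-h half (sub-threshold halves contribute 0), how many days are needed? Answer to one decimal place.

38.2 days

Day half: max(0, 25.8 − 13.7) × 0.5 = 12.1 × 0.5 = 6.05 DD.
Night half: max(0, 12.1 − 13.7) × 0.5 = 0.0 × 0.5 = 0.00 DD.
Per 24 h: 6.05 DD/day.
Duration = 231 / 6.05 = 38.182 ≈ 38.2 days.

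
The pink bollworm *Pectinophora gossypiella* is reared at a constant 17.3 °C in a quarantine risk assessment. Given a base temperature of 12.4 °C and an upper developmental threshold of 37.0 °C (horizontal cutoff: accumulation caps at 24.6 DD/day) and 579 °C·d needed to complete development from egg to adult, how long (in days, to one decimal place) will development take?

Daily accumulation = 17.3 − 12.4 = 4.9 DD/day.
Duration = 579 / 4.9 = 118.163 ≈ 118.2 days.

118.2 days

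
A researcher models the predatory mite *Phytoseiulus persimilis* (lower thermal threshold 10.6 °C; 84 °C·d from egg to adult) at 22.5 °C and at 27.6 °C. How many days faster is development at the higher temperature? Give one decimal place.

At 22.5 °C: 84 / (22.5 − 10.6) = 84 / 11.9 = 7.059 d.
At 27.6 °C: 84 / (27.6 − 10.6) = 84 / 17.0 = 4.941 d.
Difference = |7.059 − 4.941| = 2.118 ≈ 2.1 days.

2.1 days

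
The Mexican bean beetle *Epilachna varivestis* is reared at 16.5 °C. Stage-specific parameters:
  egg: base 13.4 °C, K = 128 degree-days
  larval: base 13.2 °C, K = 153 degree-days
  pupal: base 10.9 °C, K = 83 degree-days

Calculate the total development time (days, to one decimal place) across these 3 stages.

egg: 128 / (16.5 − 13.4) = 128 / 3.1 = 41.290 d.
larval: 153 / (16.5 − 13.2) = 153 / 3.3 = 46.364 d.
pupal: 83 / (16.5 − 10.9) = 83 / 5.6 = 14.821 d.
Sum = 102.475 ≈ 102.5 days.

102.5 days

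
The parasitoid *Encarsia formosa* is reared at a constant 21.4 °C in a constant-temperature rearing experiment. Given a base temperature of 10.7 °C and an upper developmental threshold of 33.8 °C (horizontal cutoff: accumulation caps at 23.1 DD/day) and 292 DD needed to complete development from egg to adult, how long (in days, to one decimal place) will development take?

Daily accumulation = 21.4 − 10.7 = 10.7 DD/day.
Duration = 292 / 10.7 = 27.290 ≈ 27.3 days.

27.3 days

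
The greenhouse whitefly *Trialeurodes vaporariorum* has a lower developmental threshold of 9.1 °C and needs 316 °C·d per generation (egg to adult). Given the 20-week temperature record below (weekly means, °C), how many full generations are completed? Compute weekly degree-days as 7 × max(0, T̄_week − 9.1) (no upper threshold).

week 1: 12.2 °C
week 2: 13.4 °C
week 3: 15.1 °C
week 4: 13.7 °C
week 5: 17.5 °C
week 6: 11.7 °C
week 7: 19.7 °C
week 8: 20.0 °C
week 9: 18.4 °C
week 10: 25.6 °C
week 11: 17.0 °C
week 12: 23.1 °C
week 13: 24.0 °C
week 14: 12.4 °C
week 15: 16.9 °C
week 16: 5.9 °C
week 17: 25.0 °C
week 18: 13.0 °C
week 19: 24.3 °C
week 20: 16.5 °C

3 generations

Weekly DD (7 × max(0, T̄ − 9.1)): 21.7, 30.1, 42.0, 32.2, 58.8, 18.2, 74.2, 76.3, 65.1, 115.5, 55.3, 98.0, 104.3, 23.1, 54.6, 0.0, 111.3, 27.3, 106.4, 51.8.
Season total = 1166.2 DD.
Complete generations = ⌊1166.2 / 316⌋ = 3.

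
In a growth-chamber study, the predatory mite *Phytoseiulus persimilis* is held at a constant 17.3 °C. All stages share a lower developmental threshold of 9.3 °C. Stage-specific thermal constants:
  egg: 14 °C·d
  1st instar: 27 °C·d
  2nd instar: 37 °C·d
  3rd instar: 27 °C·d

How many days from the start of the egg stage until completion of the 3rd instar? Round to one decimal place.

Daily accumulation at 17.3 °C = 17.3 − 9.3 = 8.0 DD/day.
Total K = 14 + 27 + 37 + 27 = 105 DD.
Total duration = 105 / 8.0 = 13.125 ≈ 13.1 days.

13.1 days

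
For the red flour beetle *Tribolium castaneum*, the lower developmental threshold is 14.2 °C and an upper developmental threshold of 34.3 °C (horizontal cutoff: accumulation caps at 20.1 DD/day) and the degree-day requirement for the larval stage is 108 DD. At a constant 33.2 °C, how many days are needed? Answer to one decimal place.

5.7 days

Daily accumulation = 33.2 − 14.2 = 19.0 DD/day.
Duration = 108 / 19.0 = 5.684 ≈ 5.7 days.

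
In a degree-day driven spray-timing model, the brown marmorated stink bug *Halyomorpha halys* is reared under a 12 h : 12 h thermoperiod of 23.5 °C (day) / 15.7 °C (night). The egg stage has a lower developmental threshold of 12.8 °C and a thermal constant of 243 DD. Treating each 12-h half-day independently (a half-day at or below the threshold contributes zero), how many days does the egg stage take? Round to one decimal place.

35.7 days

Day half: max(0, 23.5 − 12.8) × 0.5 = 10.7 × 0.5 = 5.35 DD.
Night half: max(0, 15.7 − 12.8) × 0.5 = 2.9 × 0.5 = 1.45 DD.
Per 24 h: 6.80 DD/day.
Duration = 243 / 6.80 = 35.735 ≈ 35.7 days.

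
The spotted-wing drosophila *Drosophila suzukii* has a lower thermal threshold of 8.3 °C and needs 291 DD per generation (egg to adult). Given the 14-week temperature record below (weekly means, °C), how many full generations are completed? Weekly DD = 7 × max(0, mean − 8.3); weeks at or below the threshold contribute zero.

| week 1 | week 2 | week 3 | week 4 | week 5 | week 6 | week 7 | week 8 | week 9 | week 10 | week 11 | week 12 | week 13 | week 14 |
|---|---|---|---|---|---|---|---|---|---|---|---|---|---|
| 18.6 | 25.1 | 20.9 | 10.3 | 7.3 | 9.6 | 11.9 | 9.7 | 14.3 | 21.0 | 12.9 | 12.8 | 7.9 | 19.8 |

Weekly DD (7 × max(0, T̄ − 8.3)): 72.1, 117.6, 88.2, 14.0, 0.0, 9.1, 25.2, 9.8, 42.0, 88.9, 32.2, 31.5, 0.0, 80.5.
Season total = 611.1 DD.
Complete generations = ⌊611.1 / 291⌋ = 2.

2 generations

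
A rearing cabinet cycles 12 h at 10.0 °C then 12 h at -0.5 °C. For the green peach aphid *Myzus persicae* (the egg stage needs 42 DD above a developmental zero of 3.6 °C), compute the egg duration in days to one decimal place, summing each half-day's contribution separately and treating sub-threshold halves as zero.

Day half: max(0, 10.0 − 3.6) × 0.5 = 6.4 × 0.5 = 3.20 DD.
Night half: max(0, -0.5 − 3.6) × 0.5 = 0.0 × 0.5 = 0.00 DD.
Per 24 h: 3.20 DD/day.
Duration = 42 / 3.20 = 13.125 ≈ 13.1 days.

13.1 days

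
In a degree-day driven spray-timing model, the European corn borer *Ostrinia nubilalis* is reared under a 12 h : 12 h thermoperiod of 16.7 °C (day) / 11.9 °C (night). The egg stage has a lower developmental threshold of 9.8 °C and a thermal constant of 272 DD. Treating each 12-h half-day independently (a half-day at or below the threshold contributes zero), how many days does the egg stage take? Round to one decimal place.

60.4 days

Day half: max(0, 16.7 − 9.8) × 0.5 = 6.9 × 0.5 = 3.45 DD.
Night half: max(0, 11.9 − 9.8) × 0.5 = 2.1 × 0.5 = 1.05 DD.
Per 24 h: 4.50 DD/day.
Duration = 272 / 4.50 = 60.444 ≈ 60.4 days.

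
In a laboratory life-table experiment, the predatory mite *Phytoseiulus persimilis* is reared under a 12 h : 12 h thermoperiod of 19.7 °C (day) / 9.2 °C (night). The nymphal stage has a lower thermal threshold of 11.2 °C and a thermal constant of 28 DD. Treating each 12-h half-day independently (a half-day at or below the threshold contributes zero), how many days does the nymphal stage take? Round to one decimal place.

6.6 days

Day half: max(0, 19.7 − 11.2) × 0.5 = 8.5 × 0.5 = 4.25 DD.
Night half: max(0, 9.2 − 11.2) × 0.5 = 0.0 × 0.5 = 0.00 DD.
Per 24 h: 4.25 DD/day.
Duration = 28 / 4.25 = 6.588 ≈ 6.6 days.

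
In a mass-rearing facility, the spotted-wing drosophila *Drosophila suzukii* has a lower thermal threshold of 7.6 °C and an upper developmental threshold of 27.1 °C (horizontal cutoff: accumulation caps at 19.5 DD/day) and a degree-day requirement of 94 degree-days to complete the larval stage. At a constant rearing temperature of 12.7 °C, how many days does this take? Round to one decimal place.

18.4 days

Daily accumulation = 12.7 − 7.6 = 5.1 DD/day.
Duration = 94 / 5.1 = 18.431 ≈ 18.4 days.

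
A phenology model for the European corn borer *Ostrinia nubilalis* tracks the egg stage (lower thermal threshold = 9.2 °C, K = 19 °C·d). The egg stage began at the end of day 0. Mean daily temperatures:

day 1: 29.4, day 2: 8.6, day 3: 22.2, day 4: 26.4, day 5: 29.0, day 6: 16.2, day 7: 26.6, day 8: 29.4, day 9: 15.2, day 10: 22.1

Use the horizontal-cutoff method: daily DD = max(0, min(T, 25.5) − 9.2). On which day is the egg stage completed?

day 3

Daily DD above 9.2 °C (capped at 16.3): 16.3, 0.0, 13.0, 16.3, 16.3, 7.0, 16.3, 16.3, 6.0, 12.9.
Cumulative: 16.3, 16.3, 29.3, 45.6, 61.9, 68.9, 85.2, 101.5, 107.5, 120.4.
The total first reaches 19 DD on day 3.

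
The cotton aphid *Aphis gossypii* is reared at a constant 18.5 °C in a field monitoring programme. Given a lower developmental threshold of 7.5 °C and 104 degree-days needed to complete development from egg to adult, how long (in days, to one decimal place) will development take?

9.5 days

Daily accumulation = 18.5 − 7.5 = 11.0 DD/day.
Duration = 104 / 11.0 = 9.455 ≈ 9.5 days.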